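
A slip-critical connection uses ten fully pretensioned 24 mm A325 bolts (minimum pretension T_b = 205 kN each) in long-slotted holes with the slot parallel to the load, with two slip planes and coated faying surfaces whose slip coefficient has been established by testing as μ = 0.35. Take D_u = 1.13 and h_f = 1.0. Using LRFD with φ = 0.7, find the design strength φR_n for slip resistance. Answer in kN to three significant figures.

1140 kN

R_n = μ · D_u · h_f · T_b · n_s · n_b = 0.35 × 1.13 × 1.0 × 205 × 2 × 10 = 1622 kN.
Design strength φR_n = 0.7 × 1622 = 1140 kN.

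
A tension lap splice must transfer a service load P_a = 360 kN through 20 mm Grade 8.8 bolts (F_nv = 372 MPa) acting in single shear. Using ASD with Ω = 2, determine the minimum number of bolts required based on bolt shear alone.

A_b = π·20²/4 = 314.2 mm².
Per-bolt allowable strength R_n/Ω = 372 × 314.2 × 1 / 1000 / 2 = 58.43 kN.
n ≥ 360 / 58.43 = 6.161 → use 7 bolts.

7 bolts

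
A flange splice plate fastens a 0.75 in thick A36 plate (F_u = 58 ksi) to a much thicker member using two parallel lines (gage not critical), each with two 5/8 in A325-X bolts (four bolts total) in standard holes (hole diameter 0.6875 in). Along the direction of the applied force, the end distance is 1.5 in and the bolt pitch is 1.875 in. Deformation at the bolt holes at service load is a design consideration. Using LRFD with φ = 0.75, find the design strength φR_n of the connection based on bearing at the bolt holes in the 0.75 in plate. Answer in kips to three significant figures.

184 kips

Per bolt r_n = 1.2 l_c t F_u ≤ 2.4 d t F_u; upper limit = 2.4 × 0.625 × 0.75 × 58 = 65.25 kips.
Edge bolt: l_c = 1.5 − 0.6875/2 = 1.156 in → 1.2 × 1.156 × 0.75 × 58 = 60.36 → r_n = 60.36 kips.
Interior bolts: l_c = 1.875 − 0.6875 = 1.188 in → 1.2 × 1.188 × 0.75 × 58 = 61.99 → r_n = 61.99 kips.
R_n = 2 × 60.36 + 2 × 61.99 = 244.7 kips.
Design strength φR_n = 0.75 × 244.7 = 184 kips.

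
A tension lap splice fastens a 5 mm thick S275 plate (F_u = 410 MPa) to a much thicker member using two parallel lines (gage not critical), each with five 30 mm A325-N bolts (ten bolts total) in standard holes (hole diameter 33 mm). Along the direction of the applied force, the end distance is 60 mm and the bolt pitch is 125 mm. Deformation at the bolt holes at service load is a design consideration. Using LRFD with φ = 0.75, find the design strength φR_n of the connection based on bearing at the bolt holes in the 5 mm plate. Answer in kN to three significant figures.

Per bolt r_n = 1.2 l_c t F_u ≤ 2.4 d t F_u; upper limit = 2.4 × 30 × 5 × 410 / 1000 = 147.6 kN.
Edge bolt: l_c = 60 − 33/2 = 43.5 mm → 1.2 × 43.5 × 5 × 410 / 1000 = 107 → r_n = 107 kN.
Interior bolts: l_c = 125 − 33 = 92 mm → 1.2 × 92 × 5 × 410 / 1000 = 226.3 → r_n = 147.6 kN.
R_n = 2 × 107 + 8 × 147.6 = 1395 kN.
Design strength φR_n = 0.75 × 1395 = 1050 kN.

1050 kN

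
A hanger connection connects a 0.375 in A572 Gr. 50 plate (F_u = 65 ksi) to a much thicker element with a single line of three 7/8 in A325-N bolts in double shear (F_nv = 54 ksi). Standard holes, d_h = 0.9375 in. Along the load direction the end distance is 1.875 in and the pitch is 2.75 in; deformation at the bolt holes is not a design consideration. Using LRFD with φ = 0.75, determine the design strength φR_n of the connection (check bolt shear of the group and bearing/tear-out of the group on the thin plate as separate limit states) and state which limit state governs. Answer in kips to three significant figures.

Bolt shear: A_b = π·0.875²/4 = 0.6013 in²; R_n = 54 × 0.6013 × 3 × 2 = 194.8 kips → 0.75 × 194.8 = 146 kips.
Bearing (1.5 l_c t F_u ≤ 3.0 d t F_u): upper limit = 3.0·0.875·0.375·65 = 63.98 kips.
  Edge l_c = 1.875 − 0.9375/2 = 1.406 → r_n = 51.42 kips; interior l_c = 2.75 − 0.9375 = 1.812 → r_n = 63.98 kips.
  R_n,bearing = 1·51.42 + 2·63.98 = 179.4 kips → 0.75 × 179.4 = 135 kips.
Bearing governs: 135 kips.

135 kips (bearing governs)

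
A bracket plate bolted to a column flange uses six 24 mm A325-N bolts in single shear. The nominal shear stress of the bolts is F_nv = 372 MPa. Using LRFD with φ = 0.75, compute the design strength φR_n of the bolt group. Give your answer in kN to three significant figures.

757 kN

A_b = π × 24² / 4 = 452.4 mm².
R_n = F_nv · A_b · n · n_s = 372 × 452.4 × 6 × 1 / 1000 = 1010 kN.
Design strength φR_n = 0.75 × 1010 = 757 kN.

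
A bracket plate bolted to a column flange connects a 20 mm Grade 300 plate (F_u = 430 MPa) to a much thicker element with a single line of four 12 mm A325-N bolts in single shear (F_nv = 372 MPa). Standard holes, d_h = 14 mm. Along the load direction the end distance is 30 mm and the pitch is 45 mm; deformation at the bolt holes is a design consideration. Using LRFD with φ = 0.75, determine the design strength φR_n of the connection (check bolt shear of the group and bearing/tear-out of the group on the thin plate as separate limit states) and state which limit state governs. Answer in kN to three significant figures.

Bolt shear: A_b = π·12²/4 = 113.1 mm²; R_n = 372 × 113.1 × 4 × 1 / 1000 = 168.3 kN → 0.75 × 168.3 = 126 kN.
Bearing (1.2 l_c t F_u ≤ 2.4 d t F_u): upper limit = 2.4·12·20·430 / 1000 = 247.7 kN.
  Edge l_c = 30 − 14/2 = 23 → r_n = 237.4 kN; interior l_c = 45 − 14 = 31 → r_n = 247.7 kN.
  R_n,bearing = 1·237.4 + 3·247.7 = 980.4 kN → 0.75 × 980.4 = 735 kN.
Bolt shear governs: 126 kN.

126 kN (bolt shear governs)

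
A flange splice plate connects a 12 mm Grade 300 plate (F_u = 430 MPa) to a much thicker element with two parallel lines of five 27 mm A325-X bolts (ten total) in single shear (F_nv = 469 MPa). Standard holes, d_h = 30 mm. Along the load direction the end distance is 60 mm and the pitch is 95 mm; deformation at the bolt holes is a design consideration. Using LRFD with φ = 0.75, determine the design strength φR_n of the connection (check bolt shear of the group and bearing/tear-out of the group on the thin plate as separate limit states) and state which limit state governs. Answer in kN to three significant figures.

Bolt shear: A_b = π·27²/4 = 572.6 mm²; R_n = 469 × 572.6 × 10 × 1 / 1000 = 2685 kN → 0.75 × 2685 = 2010 kN.
Bearing (1.2 l_c t F_u ≤ 2.4 d t F_u): upper limit = 2.4·27·12·430 / 1000 = 334.4 kN.
  Edge l_c = 60 − 30/2 = 45 → r_n = 278.6 kN; interior l_c = 95 − 30 = 65 → r_n = 334.4 kN.
  R_n,bearing = 2·278.6 + 8·334.4 = 3232 kN → 0.75 × 3232 = 2420 kN.
Bolt shear governs: 2010 kN.

2010 kN (bolt shear governs)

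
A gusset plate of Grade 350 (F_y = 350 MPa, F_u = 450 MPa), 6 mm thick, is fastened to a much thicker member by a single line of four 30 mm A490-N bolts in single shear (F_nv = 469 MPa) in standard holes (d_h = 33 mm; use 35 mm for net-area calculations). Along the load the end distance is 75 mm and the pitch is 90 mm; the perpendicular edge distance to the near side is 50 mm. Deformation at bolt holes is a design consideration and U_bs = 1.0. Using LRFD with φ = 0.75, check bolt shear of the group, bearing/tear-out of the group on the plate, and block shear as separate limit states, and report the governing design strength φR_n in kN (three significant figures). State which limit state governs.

Bolt shear: A_b = π·30²/4 = 706.9 mm²; R_n = 469 × 706.9 × 4 × 1 / 1000 = 1326 kN → 0.75 × 1326 = 995 kN.
Bearing: edge l_c = 58.5, r_n = 189.5 kN; interior l_c = 57, r_n = 184.7 kN; R_n = 189.5 + 3·184.7 = 743.6 kN → 558 kN.
Block shear: A_gv = 2070, A_nv = 1335, A_nt = 195 mm²; R_n = min(0.6F_uA_nv, 0.6F_yA_gv) + U_bs·F_u·A_nt = 448.2 kN → 336 kN.
Block shear governs: 336 kN.

336 kN (block shear governs)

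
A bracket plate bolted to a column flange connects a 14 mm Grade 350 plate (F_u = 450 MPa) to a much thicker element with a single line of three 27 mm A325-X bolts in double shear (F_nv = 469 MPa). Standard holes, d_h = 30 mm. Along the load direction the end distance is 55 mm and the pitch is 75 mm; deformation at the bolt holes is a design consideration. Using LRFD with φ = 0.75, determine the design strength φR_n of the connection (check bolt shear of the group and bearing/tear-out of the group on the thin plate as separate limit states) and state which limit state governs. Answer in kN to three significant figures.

737 kN (bearing governs)

Bolt shear: A_b = π·27²/4 = 572.6 mm²; R_n = 469 × 572.6 × 3 × 2 / 1000 = 1611 kN → 0.75 × 1611 = 1210 kN.
Bearing (1.2 l_c t F_u ≤ 2.4 d t F_u): upper limit = 2.4·27·14·450 / 1000 = 408.2 kN.
  Edge l_c = 55 − 30/2 = 40 → r_n = 302.4 kN; interior l_c = 75 − 30 = 45 → r_n = 340.2 kN.
  R_n,bearing = 1·302.4 + 2·340.2 = 982.8 kN → 0.75 × 982.8 = 737 kN.
Bearing governs: 737 kN.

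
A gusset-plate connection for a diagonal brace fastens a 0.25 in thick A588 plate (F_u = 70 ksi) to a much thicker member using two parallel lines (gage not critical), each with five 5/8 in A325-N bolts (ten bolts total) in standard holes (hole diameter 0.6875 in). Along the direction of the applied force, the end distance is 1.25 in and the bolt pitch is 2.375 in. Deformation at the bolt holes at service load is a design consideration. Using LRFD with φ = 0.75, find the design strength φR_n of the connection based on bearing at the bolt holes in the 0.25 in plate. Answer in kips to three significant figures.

Per bolt r_n = 1.2 l_c t F_u ≤ 2.4 d t F_u; upper limit = 2.4 × 0.625 × 0.25 × 70 = 26.25 kips.
Edge bolt: l_c = 1.25 − 0.6875/2 = 0.9062 in → 1.2 × 0.9062 × 0.25 × 70 = 19.03 → r_n = 19.03 kips.
Interior bolts: l_c = 2.375 − 0.6875 = 1.688 in → 1.2 × 1.688 × 0.25 × 70 = 35.44 → r_n = 26.25 kips.
R_n = 2 × 19.03 + 8 × 26.25 = 248.1 kips.
Design strength φR_n = 0.75 × 248.1 = 186 kips.

186 kips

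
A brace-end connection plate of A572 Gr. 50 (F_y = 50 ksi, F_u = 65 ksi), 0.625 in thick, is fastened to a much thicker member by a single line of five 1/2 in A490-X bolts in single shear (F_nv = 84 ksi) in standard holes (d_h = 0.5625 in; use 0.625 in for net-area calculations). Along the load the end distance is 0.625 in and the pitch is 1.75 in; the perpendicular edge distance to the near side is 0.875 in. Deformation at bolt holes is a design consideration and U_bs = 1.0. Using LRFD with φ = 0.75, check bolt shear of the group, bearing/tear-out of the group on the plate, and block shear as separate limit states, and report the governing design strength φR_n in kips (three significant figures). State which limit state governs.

61.9 kips (bolt shear governs)

Bolt shear: A_b = π·0.5²/4 = 0.1963 in²; R_n = 84 × 0.1963 × 5 × 1 = 82.47 kips → 0.75 × 82.47 = 61.9 kips.
Bearing: edge l_c = 0.3438, r_n = 16.76 kips; interior l_c = 1.188, r_n = 48.75 kips; R_n = 16.76 + 4·48.75 = 211.8 kips → 159 kips.
Block shear: A_gv = 4.766, A_nv = 3.008, A_nt = 0.3516 in²; R_n = min(0.6F_uA_nv, 0.6F_yA_gv) + U_bs·F_u·A_nt = 140.2 kips → 105 kips.
Bolt shear governs: 61.9 kips.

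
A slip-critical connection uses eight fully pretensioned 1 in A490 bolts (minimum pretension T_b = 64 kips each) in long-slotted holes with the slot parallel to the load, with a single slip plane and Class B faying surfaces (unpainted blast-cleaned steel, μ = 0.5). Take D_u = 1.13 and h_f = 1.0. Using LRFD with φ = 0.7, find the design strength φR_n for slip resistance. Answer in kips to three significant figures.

R_n = μ · D_u · h_f · T_b · n_s · n_b = 0.5 × 1.13 × 1.0 × 64 × 1 × 8 = 289.3 kips.
Design strength φR_n = 0.7 × 289.3 = 202 kips.

202 kips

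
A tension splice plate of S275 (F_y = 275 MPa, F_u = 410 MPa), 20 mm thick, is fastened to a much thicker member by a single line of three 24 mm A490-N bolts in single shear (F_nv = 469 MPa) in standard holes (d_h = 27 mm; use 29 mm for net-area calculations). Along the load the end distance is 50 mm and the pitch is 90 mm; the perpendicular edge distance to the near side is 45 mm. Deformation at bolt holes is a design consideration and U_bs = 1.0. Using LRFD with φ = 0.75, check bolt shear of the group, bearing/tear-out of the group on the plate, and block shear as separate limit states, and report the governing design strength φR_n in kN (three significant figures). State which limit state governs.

477 kN (bolt shear governs)

Bolt shear: A_b = π·24²/4 = 452.4 mm²; R_n = 469 × 452.4 × 3 × 1 / 1000 = 636.5 kN → 0.75 × 636.5 = 477 kN.
Bearing: edge l_c = 36.5, r_n = 359.2 kN; interior l_c = 63, r_n = 472.3 kN; R_n = 359.2 + 2·472.3 = 1304 kN → 978 kN.
Block shear: A_gv = 4600, A_nv = 3150, A_nt = 610 mm²; R_n = min(0.6F_uA_nv, 0.6F_yA_gv) + U_bs·F_u·A_nt = 1009 kN → 757 kN.
Bolt shear governs: 477 kN.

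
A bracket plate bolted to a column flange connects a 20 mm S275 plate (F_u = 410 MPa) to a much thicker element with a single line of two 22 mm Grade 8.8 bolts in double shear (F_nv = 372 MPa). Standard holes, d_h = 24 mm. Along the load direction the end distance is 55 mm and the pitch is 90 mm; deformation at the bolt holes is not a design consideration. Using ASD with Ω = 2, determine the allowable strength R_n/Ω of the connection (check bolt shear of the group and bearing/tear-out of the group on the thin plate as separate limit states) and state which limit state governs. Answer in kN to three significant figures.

283 kN (bolt shear governs)

Bolt shear: A_b = π·22²/4 = 380.1 mm²; R_n = 372 × 380.1 × 2 × 2 / 1000 = 565.6 kN → 565.6 / 2 = 283 kN.
Bearing (1.5 l_c t F_u ≤ 3.0 d t F_u): upper limit = 3.0·22·20·410 / 1000 = 541.2 kN.
  Edge l_c = 55 − 24/2 = 43 → r_n = 528.9 kN; interior l_c = 90 − 24 = 66 → r_n = 541.2 kN.
  R_n,bearing = 1·528.9 + 1·541.2 = 1070 kN → 1070 / 2 = 535 kN.
Bolt shear governs: 283 kN.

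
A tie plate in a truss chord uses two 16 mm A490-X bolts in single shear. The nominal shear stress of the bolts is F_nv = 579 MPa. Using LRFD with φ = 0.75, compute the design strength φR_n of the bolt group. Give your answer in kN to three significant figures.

A_b = π × 16² / 4 = 201.1 mm².
R_n = F_nv · A_b · n · n_s = 579 × 201.1 × 2 × 1 / 1000 = 232.8 kN.
Design strength φR_n = 0.75 × 232.8 = 175 kN.

175 kN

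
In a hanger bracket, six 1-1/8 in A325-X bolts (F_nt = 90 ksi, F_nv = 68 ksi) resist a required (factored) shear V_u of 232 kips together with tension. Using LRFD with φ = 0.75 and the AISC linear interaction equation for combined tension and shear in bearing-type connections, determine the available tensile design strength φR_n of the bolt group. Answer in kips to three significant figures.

216 kips

A_b = π·1.125²/4 = 0.994 in²; f_rv = 232 / (6 × 0.994) = 38.9 ksi.
F'_nt = 1.3 F_nt − (F_nt / φF_nv) f_rv = 1.3·90 − (90/(0.75·68))·38.9 = 48.35 ksi, capped at F_nt → F'_nt = 48.35 ksi.
R_n = F'_nt · A_b · n = 48.35 × 0.994 × 6 = 288.4 kips.
Design strength φR_n = 0.75 × 288.4 = 216 kips.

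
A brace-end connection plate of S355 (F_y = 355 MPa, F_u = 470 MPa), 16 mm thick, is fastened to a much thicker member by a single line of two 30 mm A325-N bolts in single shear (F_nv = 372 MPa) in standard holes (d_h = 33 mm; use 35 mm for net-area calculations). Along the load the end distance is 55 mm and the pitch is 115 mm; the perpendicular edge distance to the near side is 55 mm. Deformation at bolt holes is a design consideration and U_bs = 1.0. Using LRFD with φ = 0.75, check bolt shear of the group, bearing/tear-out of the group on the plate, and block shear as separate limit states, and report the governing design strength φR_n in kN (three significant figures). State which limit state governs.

Bolt shear: A_b = π·30²/4 = 706.9 mm²; R_n = 372 × 706.9 × 2 × 1 / 1000 = 525.9 kN → 0.75 × 525.9 = 394 kN.
Bearing: edge l_c = 38.5, r_n = 347.4 kN; interior l_c = 82, r_n = 541.4 kN; R_n = 347.4 + 1·541.4 = 888.9 kN → 667 kN.
Block shear: A_gv = 2720, A_nv = 1880, A_nt = 600 mm²; R_n = min(0.6F_uA_nv, 0.6F_yA_gv) + U_bs·F_u·A_nt = 812.2 kN → 609 kN.
Bolt shear governs: 394 kN.

394 kN (bolt shear governs)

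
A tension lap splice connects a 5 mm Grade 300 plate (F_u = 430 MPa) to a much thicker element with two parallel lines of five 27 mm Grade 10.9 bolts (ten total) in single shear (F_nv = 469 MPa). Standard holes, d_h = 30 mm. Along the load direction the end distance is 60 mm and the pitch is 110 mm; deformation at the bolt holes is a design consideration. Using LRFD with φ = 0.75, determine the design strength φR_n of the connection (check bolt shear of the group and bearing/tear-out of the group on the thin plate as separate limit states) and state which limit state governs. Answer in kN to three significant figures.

1010 kN (bearing governs)

Bolt shear: A_b = π·27²/4 = 572.6 mm²; R_n = 469 × 572.6 × 10 × 1 / 1000 = 2685 kN → 0.75 × 2685 = 2010 kN.
Bearing (1.2 l_c t F_u ≤ 2.4 d t F_u): upper limit = 2.4·27·5·430 / 1000 = 139.3 kN.
  Edge l_c = 60 − 30/2 = 45 → r_n = 116.1 kN; interior l_c = 110 − 30 = 80 → r_n = 139.3 kN.
  R_n,bearing = 2·116.1 + 8·139.3 = 1347 kN → 0.75 × 1347 = 1010 kN.
Bearing governs: 1010 kN.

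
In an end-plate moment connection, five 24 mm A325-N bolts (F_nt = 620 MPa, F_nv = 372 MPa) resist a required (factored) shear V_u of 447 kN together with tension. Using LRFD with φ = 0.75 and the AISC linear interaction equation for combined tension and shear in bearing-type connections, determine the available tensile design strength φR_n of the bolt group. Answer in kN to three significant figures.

A_b = π·24²/4 = 452.4 mm²; f_rv = 447 × 1000 / (5 × 452.4) = 197.6 MPa.
F'_nt = 1.3 F_nt − (F_nt / φF_nv) f_rv = 1.3·620 − (620/(0.75·372))·197.6 = 366.9 MPa, capped at F_nt → F'_nt = 366.9 MPa.
R_n = F'_nt · A_b · n = 366.9 × 452.4 × 5 / 1000 = 829.8 kN.
Design strength φR_n = 0.75 × 829.8 = 622 kN.

622 kN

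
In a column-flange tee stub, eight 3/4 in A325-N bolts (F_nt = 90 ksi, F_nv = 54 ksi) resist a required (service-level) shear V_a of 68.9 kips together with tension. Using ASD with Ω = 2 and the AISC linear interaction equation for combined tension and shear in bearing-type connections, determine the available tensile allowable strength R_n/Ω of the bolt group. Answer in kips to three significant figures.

91.9 kips

A_b = π·0.75²/4 = 0.4418 in²; f_rv = 68.9 / (8 × 0.4418) = 19.49 ksi.
F'_nt = 1.3 F_nt − (Ω F_nt / F_nv) f_rv = 1.3·90 − (2·90/54)·19.49 = 52.02 ksi, capped at F_nt → F'_nt = 52.02 ksi.
R_n = F'_nt · A_b · n = 52.02 × 0.4418 × 8 = 183.8 kips.
Allowable strength R_n/Ω = 183.8 / 2 = 91.9 kips.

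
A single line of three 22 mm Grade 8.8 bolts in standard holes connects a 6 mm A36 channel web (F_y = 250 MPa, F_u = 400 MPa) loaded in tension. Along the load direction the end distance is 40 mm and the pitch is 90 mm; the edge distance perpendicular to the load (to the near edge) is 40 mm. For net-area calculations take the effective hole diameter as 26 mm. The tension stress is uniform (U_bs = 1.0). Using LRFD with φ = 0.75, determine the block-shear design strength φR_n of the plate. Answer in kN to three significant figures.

Shear plane L_v = 40 + 2·90 = 220 mm; A_gv = 220 × 6 = 1320 mm².
A_nv = (220 − 2.5·26) × 6 = 930 mm².
A_nt = (40 − 0.5·26) × 6 = 162 mm².
0.6 F_u A_nv = 223.2 kN; 0.6 F_y A_gv = 198 kN → shear yielding governs the shear term.
R_n = 198 + 1.0 × 400 × 162 / 1000 = 262.8 kN.
Design strength φR_n = 0.75 × 262.8 = 197 kN.

197 kN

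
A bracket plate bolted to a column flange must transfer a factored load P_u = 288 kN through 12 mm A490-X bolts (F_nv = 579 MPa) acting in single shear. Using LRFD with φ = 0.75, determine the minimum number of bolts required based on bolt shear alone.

A_b = π·12²/4 = 113.1 mm².
Per-bolt design strength φR_n = 0.75 × 579 × 113.1 × 1 / 1000 = 49.11 kN.
n ≥ 288 / 49.11 = 5.864 → use 6 bolts.

6 bolts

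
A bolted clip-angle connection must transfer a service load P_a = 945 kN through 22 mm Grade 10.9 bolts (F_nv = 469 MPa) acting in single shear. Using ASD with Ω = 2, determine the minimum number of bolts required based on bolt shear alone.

11 bolts

A_b = π·22²/4 = 380.1 mm².
Per-bolt allowable strength R_n/Ω = 469 × 380.1 × 1 / 1000 / 2 = 89.14 kN.
n ≥ 945 / 89.14 = 10.6 → use 11 bolts.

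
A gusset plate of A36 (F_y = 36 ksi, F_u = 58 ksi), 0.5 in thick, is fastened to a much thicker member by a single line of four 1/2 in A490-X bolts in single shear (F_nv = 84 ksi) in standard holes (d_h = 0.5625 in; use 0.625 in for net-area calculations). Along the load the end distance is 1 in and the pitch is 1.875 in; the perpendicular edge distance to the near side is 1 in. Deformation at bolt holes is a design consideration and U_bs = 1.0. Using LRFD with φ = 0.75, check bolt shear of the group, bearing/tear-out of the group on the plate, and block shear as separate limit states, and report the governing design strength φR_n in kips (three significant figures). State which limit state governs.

Bolt shear: A_b = π·0.5²/4 = 0.1963 in²; R_n = 84 × 0.1963 × 4 × 1 = 65.97 kips → 0.75 × 65.97 = 49.5 kips.
Bearing: edge l_c = 0.7188, r_n = 25.01 kips; interior l_c = 1.312, r_n = 34.8 kips; R_n = 25.01 + 3·34.8 = 129.4 kips → 97.1 kips.
Block shear: A_gv = 3.312, A_nv = 2.219, A_nt = 0.3438 in²; R_n = min(0.6F_uA_nv, 0.6F_yA_gv) + U_bs·F_u·A_nt = 91.49 kips → 68.6 kips.
Bolt shear governs: 49.5 kips.

49.5 kips (bolt shear governs)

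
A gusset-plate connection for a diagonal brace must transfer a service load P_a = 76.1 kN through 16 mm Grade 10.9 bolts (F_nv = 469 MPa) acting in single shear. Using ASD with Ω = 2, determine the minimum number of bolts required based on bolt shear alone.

2 bolts

A_b = π·16²/4 = 201.1 mm².
Per-bolt allowable strength R_n/Ω = 469 × 201.1 × 1 / 1000 / 2 = 47.15 kN.
n ≥ 76.1 / 47.15 = 1.614 → use 2 bolts.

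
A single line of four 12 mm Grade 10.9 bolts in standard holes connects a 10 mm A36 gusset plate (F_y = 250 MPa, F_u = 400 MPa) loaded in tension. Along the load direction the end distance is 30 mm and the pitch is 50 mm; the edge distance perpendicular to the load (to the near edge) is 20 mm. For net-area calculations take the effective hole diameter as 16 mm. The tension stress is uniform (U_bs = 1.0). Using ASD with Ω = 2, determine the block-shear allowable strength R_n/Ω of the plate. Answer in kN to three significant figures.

Shear plane L_v = 30 + 3·50 = 180 mm; A_gv = 180 × 10 = 1800 mm².
A_nv = (180 − 3.5·16) × 10 = 1240 mm².
A_nt = (20 − 0.5·16) × 10 = 120 mm².
0.6 F_u A_nv = 297.6 kN; 0.6 F_y A_gv = 270 kN → shear yielding governs the shear term.
R_n = 270 + 1.0 × 400 × 120 / 1000 = 318 kN.
Allowable strength R_n/Ω = 318 / 2 = 159 kN.

159 kN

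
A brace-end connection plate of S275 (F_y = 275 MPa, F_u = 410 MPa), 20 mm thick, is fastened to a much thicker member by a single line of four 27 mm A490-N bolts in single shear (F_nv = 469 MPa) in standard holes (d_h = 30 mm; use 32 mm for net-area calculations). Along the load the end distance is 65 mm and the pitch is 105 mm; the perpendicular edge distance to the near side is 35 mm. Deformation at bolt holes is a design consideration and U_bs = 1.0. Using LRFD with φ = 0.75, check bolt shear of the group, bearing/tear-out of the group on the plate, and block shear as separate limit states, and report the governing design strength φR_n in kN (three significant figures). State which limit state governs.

806 kN (bolt shear governs)

Bolt shear: A_b = π·27²/4 = 572.6 mm²; R_n = 469 × 572.6 × 4 × 1 / 1000 = 1074 kN → 0.75 × 1074 = 806 kN.
Bearing: edge l_c = 50, r_n = 492 kN; interior l_c = 75, r_n = 531.4 kN; R_n = 492 + 3·531.4 = 2086 kN → 1560 kN.
Block shear: A_gv = 7600, A_nv = 5360, A_nt = 380 mm²; R_n = min(0.6F_uA_nv, 0.6F_yA_gv) + U_bs·F_u·A_nt = 1410 kN → 1060 kN.
Bolt shear governs: 806 kN.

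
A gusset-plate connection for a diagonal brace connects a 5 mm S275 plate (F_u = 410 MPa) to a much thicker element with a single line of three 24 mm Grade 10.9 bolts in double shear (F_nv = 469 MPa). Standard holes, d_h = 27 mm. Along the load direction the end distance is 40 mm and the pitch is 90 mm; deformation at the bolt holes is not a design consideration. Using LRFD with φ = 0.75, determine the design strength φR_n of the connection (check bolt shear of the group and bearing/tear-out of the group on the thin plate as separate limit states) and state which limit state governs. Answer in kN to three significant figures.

283 kN (bearing governs)

Bolt shear: A_b = π·24²/4 = 452.4 mm²; R_n = 469 × 452.4 × 3 × 2 / 1000 = 1273 kN → 0.75 × 1273 = 955 kN.
Bearing (1.5 l_c t F_u ≤ 3.0 d t F_u): upper limit = 3.0·24·5·410 / 1000 = 147.6 kN.
  Edge l_c = 40 − 27/2 = 26.5 → r_n = 81.49 kN; interior l_c = 90 − 27 = 63 → r_n = 147.6 kN.
  R_n,bearing = 1·81.49 + 2·147.6 = 376.7 kN → 0.75 × 376.7 = 283 kN.
Bearing governs: 283 kN.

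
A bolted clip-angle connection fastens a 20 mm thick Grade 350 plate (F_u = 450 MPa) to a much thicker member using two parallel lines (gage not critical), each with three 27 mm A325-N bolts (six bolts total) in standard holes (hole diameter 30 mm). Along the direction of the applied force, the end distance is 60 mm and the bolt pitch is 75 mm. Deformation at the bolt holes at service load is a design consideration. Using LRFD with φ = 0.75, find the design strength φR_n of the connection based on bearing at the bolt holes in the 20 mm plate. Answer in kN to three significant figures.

Per bolt r_n = 1.2 l_c t F_u ≤ 2.4 d t F_u; upper limit = 2.4 × 27 × 20 × 450 / 1000 = 583.2 kN.
Edge bolt: l_c = 60 − 30/2 = 45 mm → 1.2 × 45 × 20 × 450 / 1000 = 486 → r_n = 486 kN.
Interior bolts: l_c = 75 − 30 = 45 mm → 1.2 × 45 × 20 × 450 / 1000 = 486 → r_n = 486 kN.
R_n = 2 × 486 + 4 × 486 = 2916 kN.
Design strength φR_n = 0.75 × 2916 = 2190 kN.

2190 kN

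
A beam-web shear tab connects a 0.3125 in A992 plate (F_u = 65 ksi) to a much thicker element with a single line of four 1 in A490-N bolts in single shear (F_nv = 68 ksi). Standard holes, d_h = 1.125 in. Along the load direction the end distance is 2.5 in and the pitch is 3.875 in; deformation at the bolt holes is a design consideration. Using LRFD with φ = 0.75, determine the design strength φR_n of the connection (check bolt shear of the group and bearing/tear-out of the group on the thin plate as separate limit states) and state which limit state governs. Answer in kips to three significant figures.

145 kips (bearing governs)

Bolt shear: A_b = π·1²/4 = 0.7854 in²; R_n = 68 × 0.7854 × 4 × 1 = 213.6 kips → 0.75 × 213.6 = 160 kips.
Bearing (1.2 l_c t F_u ≤ 2.4 d t F_u): upper limit = 2.4·1·0.3125·65 = 48.75 kips.
  Edge l_c = 2.5 − 1.125/2 = 1.938 → r_n = 47.23 kips; interior l_c = 3.875 − 1.125 = 2.75 → r_n = 48.75 kips.
  R_n,bearing = 1·47.23 + 3·48.75 = 193.5 kips → 0.75 × 193.5 = 145 kips.
Bearing governs: 145 kips.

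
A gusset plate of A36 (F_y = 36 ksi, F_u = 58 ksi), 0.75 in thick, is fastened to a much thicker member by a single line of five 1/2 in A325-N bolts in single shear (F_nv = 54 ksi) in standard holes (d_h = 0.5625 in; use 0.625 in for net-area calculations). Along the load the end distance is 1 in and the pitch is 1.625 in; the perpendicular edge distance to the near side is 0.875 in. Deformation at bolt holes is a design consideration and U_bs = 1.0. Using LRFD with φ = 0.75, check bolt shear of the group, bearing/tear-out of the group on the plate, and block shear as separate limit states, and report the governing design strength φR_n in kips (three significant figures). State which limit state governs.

Bolt shear: A_b = π·0.5²/4 = 0.1963 in²; R_n = 54 × 0.1963 × 5 × 1 = 53.01 kips → 0.75 × 53.01 = 39.8 kips.
Bearing: edge l_c = 0.7188, r_n = 37.52 kips; interior l_c = 1.062, r_n = 52.2 kips; R_n = 37.52 + 4·52.2 = 246.3 kips → 185 kips.
Block shear: A_gv = 5.625, A_nv = 3.516, A_nt = 0.4219 in²; R_n = min(0.6F_uA_nv, 0.6F_yA_gv) + U_bs·F_u·A_nt = 146 kips → 109 kips.
Bolt shear governs: 39.8 kips.

39.8 kips (bolt shear governs)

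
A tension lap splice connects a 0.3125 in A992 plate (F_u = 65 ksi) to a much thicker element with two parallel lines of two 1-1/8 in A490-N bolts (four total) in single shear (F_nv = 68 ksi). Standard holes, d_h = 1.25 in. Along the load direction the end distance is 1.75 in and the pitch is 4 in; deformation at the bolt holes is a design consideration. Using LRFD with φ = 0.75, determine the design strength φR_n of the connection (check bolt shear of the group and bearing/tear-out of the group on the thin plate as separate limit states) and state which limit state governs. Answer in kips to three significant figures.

Bolt shear: A_b = π·1.125²/4 = 0.994 in²; R_n = 68 × 0.994 × 4 × 1 = 270.4 kips → 0.75 × 270.4 = 203 kips.
Bearing (1.2 l_c t F_u ≤ 2.4 d t F_u): upper limit = 2.4·1.125·0.3125·65 = 54.84 kips.
  Edge l_c = 1.75 − 1.25/2 = 1.125 → r_n = 27.42 kips; interior l_c = 4 − 1.25 = 2.75 → r_n = 54.84 kips.
  R_n,bearing = 2·27.42 + 2·54.84 = 164.5 kips → 0.75 × 164.5 = 123 kips.
Bearing governs: 123 kips.

123 kips (bearing governs)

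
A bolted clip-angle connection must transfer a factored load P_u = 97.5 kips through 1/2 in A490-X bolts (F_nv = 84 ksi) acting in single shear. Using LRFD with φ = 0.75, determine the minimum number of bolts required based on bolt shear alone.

8 bolts

A_b = π·0.5²/4 = 0.1963 in².
Per-bolt design strength φR_n = 0.75 × 84 × 0.1963 × 1 = 12.37 kips.
n ≥ 97.5 / 12.37 = 7.882 → use 8 bolts.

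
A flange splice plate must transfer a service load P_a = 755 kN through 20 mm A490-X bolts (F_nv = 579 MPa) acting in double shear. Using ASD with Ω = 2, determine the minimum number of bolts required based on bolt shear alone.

5 bolts

A_b = π·20²/4 = 314.2 mm².
Per-bolt allowable strength R_n/Ω = 579 × 314.2 × 2 / 1000 / 2 = 181.9 kN.
n ≥ 755 / 181.9 = 4.151 → use 5 bolts.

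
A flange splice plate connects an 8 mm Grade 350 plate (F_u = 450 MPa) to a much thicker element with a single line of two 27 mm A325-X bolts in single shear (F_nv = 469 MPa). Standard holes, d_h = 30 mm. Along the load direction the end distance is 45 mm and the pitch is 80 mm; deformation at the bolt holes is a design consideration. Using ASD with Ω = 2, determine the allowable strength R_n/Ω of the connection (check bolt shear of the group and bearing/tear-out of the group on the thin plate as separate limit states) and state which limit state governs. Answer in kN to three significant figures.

Bolt shear: A_b = π·27²/4 = 572.6 mm²; R_n = 469 × 572.6 × 2 × 1 / 1000 = 537.1 kN → 537.1 / 2 = 269 kN.
Bearing (1.2 l_c t F_u ≤ 2.4 d t F_u): upper limit = 2.4·27·8·450 / 1000 = 233.3 kN.
  Edge l_c = 45 − 30/2 = 30 → r_n = 129.6 kN; interior l_c = 80 − 30 = 50 → r_n = 216 kN.
  R_n,bearing = 1·129.6 + 1·216 = 345.6 kN → 345.6 / 2 = 173 kN.
Bearing governs: 173 kN.

173 kN (bearing governs)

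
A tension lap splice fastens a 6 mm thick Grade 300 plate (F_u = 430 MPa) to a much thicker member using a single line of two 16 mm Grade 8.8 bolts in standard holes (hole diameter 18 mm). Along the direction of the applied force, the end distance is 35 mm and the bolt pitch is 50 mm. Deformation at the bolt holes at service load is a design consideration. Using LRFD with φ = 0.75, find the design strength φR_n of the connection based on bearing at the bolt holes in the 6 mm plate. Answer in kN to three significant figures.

135 kN

Per bolt r_n = 1.2 l_c t F_u ≤ 2.4 d t F_u; upper limit = 2.4 × 16 × 6 × 430 / 1000 = 99.07 kN.
Edge bolt: l_c = 35 − 18/2 = 26 mm → 1.2 × 26 × 6 × 430 / 1000 = 80.5 → r_n = 80.5 kN.
Interior bolts: l_c = 50 − 18 = 32 mm → 1.2 × 32 × 6 × 430 / 1000 = 99.07 → r_n = 99.07 kN.
R_n = 1 × 80.5 + 1 × 99.07 = 179.6 kN.
Design strength φR_n = 0.75 × 179.6 = 135 kN.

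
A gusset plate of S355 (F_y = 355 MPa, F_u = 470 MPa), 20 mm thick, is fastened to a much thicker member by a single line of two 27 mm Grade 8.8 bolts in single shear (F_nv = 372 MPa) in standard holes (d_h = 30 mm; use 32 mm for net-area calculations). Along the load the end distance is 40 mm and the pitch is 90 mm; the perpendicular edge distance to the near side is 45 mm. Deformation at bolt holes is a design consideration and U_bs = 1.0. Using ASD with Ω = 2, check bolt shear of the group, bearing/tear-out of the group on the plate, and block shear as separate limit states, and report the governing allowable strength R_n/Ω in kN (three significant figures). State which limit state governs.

213 kN (bolt shear governs)

Bolt shear: A_b = π·27²/4 = 572.6 mm²; R_n = 372 × 572.6 × 2 × 1 / 1000 = 426 kN → 426 / 2 = 213 kN.
Bearing: edge l_c = 25, r_n = 282 kN; interior l_c = 60, r_n = 609.1 kN; R_n = 282 + 1·609.1 = 891.1 kN → 446 kN.
Block shear: A_gv = 2600, A_nv = 1640, A_nt = 580 mm²; R_n = min(0.6F_uA_nv, 0.6F_yA_gv) + U_bs·F_u·A_nt = 735.1 kN → 368 kN.
Bolt shear governs: 213 kN.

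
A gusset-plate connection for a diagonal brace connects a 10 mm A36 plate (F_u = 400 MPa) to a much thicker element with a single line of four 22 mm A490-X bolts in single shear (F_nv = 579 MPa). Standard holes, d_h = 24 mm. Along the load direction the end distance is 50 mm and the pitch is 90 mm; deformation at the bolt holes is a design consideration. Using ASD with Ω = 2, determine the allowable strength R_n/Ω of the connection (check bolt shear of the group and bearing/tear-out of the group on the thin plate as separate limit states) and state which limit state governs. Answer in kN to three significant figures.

Bolt shear: A_b = π·22²/4 = 380.1 mm²; R_n = 579 × 380.1 × 4 × 1 / 1000 = 880.4 kN → 880.4 / 2 = 440 kN.
Bearing (1.2 l_c t F_u ≤ 2.4 d t F_u): upper limit = 2.4·22·10·400 / 1000 = 211.2 kN.
  Edge l_c = 50 − 24/2 = 38 → r_n = 182.4 kN; interior l_c = 90 − 24 = 66 → r_n = 211.2 kN.
  R_n,bearing = 1·182.4 + 3·211.2 = 816 kN → 816 / 2 = 408 kN.
Bearing governs: 408 kN.

408 kN (bearing governs)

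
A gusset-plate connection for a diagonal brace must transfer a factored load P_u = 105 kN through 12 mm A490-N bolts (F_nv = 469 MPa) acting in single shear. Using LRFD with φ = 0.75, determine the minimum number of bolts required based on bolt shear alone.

A_b = π·12²/4 = 113.1 mm².
Per-bolt design strength φR_n = 0.75 × 469 × 113.1 × 1 / 1000 = 39.78 kN.
n ≥ 105 / 39.78 = 2.639 → use 3 bolts.

3 bolts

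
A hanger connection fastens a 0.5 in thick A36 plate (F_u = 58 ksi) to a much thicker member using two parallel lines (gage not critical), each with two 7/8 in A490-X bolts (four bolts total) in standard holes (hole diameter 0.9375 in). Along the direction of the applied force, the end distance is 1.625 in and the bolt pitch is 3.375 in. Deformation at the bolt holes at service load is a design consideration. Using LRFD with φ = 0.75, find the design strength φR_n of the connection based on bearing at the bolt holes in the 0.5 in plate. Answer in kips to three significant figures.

152 kips

Per bolt r_n = 1.2 l_c t F_u ≤ 2.4 d t F_u; upper limit = 2.4 × 0.875 × 0.5 × 58 = 60.9 kips.
Edge bolt: l_c = 1.625 − 0.9375/2 = 1.156 in → 1.2 × 1.156 × 0.5 × 58 = 40.24 → r_n = 40.24 kips.
Interior bolts: l_c = 3.375 − 0.9375 = 2.438 in → 1.2 × 2.438 × 0.5 × 58 = 84.82 → r_n = 60.9 kips.
R_n = 2 × 40.24 + 2 × 60.9 = 202.3 kips.
Design strength φR_n = 0.75 × 202.3 = 152 kips.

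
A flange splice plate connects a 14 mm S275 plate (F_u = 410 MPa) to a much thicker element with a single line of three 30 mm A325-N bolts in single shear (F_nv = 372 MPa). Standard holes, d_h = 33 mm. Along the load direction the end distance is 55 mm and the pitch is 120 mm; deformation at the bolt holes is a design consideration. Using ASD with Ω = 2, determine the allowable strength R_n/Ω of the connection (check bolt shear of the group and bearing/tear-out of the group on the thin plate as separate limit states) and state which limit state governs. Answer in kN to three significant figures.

Bolt shear: A_b = π·30²/4 = 706.9 mm²; R_n = 372 × 706.9 × 3 × 1 / 1000 = 788.9 kN → 788.9 / 2 = 394 kN.
Bearing (1.2 l_c t F_u ≤ 2.4 d t F_u): upper limit = 2.4·30·14·410 / 1000 = 413.3 kN.
  Edge l_c = 55 − 33/2 = 38.5 → r_n = 265.2 kN; interior l_c = 120 − 33 = 87 → r_n = 413.3 kN.
  R_n,bearing = 1·265.2 + 2·413.3 = 1092 kN → 1092 / 2 = 546 kN.
Bolt shear governs: 394 kN.

394 kN (bolt shear governs)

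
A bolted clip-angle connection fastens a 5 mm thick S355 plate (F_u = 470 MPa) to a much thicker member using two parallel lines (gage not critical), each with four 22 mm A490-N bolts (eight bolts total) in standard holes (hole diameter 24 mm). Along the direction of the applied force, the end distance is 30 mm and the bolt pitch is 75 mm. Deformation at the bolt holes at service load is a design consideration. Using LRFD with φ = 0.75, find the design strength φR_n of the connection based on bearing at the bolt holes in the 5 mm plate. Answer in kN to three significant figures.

634 kN

Per bolt r_n = 1.2 l_c t F_u ≤ 2.4 d t F_u; upper limit = 2.4 × 22 × 5 × 470 / 1000 = 124.1 kN.
Edge bolt: l_c = 30 − 24/2 = 18 mm → 1.2 × 18 × 5 × 470 / 1000 = 50.76 → r_n = 50.76 kN.
Interior bolts: l_c = 75 − 24 = 51 mm → 1.2 × 51 × 5 × 470 / 1000 = 143.8 → r_n = 124.1 kN.
R_n = 2 × 50.76 + 6 × 124.1 = 846 kN.
Design strength φR_n = 0.75 × 846 = 634 kN.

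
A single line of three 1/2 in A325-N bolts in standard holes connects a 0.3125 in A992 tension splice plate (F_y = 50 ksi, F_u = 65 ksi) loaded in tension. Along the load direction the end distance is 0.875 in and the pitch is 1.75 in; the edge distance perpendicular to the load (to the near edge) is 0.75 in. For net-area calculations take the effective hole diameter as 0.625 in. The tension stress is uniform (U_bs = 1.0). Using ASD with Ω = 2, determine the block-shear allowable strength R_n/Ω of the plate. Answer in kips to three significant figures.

21.6 kips

Shear plane L_v = 0.875 + 2·1.75 = 4.375 in; A_gv = 4.375 × 0.3125 = 1.367 in².
A_nv = (4.375 − 2.5·0.625) × 0.3125 = 0.8789 in².
A_nt = (0.75 − 0.5·0.625) × 0.3125 = 0.1367 in².
0.6 F_u A_nv = 34.28 kips; 0.6 F_y A_gv = 41.02 kips → shear rupture governs the shear term.
R_n = 34.28 + 1.0 × 65 × 0.1367 = 43.16 kips.
Allowable strength R_n/Ω = 43.16 / 2 = 21.6 kips.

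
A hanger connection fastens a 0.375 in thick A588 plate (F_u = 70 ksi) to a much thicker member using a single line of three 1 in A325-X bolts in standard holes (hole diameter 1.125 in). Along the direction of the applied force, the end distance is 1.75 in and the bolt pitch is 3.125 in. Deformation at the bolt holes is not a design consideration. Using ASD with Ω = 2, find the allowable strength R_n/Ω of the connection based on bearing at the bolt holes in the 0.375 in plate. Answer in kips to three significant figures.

102 kips

Per bolt r_n = 1.5 l_c t F_u ≤ 3.0 d t F_u; upper limit = 3.0 × 1 × 0.375 × 70 = 78.75 kips.
Edge bolt: l_c = 1.75 − 1.125/2 = 1.188 in → 1.5 × 1.188 × 0.375 × 70 = 46.76 → r_n = 46.76 kips.
Interior bolts: l_c = 3.125 − 1.125 = 2 in → 1.5 × 2 × 0.375 × 70 = 78.75 → r_n = 78.75 kips.
R_n = 1 × 46.76 + 2 × 78.75 = 204.3 kips.
Allowable strength R_n/Ω = 204.3 / 2 = 102 kips.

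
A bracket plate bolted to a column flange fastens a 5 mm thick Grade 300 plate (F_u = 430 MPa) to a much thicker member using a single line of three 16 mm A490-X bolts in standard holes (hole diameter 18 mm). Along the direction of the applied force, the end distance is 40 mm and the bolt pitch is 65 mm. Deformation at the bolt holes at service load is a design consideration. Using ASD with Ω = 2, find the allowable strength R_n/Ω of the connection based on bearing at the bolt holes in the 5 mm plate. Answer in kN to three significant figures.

Per bolt r_n = 1.2 l_c t F_u ≤ 2.4 d t F_u; upper limit = 2.4 × 16 × 5 × 430 / 1000 = 82.56 kN.
Edge bolt: l_c = 40 − 18/2 = 31 mm → 1.2 × 31 × 5 × 430 / 1000 = 79.98 → r_n = 79.98 kN.
Interior bolts: l_c = 65 − 18 = 47 mm → 1.2 × 47 × 5 × 430 / 1000 = 121.3 → r_n = 82.56 kN.
R_n = 1 × 79.98 + 2 × 82.56 = 245.1 kN.
Allowable strength R_n/Ω = 245.1 / 2 = 123 kN.

123 kN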